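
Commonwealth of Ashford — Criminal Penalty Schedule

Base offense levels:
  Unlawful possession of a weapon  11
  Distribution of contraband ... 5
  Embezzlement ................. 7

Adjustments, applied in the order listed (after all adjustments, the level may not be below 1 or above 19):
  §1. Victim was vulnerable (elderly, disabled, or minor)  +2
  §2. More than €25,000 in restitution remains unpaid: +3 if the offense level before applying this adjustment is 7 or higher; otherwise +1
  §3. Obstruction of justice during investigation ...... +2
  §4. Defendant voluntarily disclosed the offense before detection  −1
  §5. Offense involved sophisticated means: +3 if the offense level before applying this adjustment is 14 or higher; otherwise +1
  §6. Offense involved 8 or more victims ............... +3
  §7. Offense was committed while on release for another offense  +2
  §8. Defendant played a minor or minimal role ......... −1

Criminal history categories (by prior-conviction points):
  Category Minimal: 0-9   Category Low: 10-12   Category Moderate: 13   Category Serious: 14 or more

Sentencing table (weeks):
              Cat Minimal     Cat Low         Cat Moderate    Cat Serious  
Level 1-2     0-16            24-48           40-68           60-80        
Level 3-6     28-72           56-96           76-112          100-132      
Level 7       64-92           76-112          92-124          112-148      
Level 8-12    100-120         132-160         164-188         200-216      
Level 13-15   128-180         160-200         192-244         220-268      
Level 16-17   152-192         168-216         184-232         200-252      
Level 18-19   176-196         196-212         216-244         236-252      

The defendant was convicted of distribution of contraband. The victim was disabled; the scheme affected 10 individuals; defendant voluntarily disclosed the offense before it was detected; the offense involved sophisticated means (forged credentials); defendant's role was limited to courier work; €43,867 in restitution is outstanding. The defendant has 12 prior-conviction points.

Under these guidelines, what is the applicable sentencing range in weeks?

Base offense level for distribution of contraband: 5.
§1 applies: 5 + 2 = 7.
§2 applies (level before this adjustment is 7 ≥ 7, so +3): 7 + 3 = 10.
§4 applies: 10 − 1 = 9.
§5 applies (level before this adjustment is 9 < 14, so +1): 9 + 1 = 10.
§6 applies: 10 + 3 = 13.
§8 applies: 13 − 1 = 12.
Final offense level: 12.
Criminal history: 12 prior points → Category Low (10-12).
Level 12 falls in the 8-12 band.
Grid: Level 8-12 × Category Low = 132-160 weeks.

132-160 weeks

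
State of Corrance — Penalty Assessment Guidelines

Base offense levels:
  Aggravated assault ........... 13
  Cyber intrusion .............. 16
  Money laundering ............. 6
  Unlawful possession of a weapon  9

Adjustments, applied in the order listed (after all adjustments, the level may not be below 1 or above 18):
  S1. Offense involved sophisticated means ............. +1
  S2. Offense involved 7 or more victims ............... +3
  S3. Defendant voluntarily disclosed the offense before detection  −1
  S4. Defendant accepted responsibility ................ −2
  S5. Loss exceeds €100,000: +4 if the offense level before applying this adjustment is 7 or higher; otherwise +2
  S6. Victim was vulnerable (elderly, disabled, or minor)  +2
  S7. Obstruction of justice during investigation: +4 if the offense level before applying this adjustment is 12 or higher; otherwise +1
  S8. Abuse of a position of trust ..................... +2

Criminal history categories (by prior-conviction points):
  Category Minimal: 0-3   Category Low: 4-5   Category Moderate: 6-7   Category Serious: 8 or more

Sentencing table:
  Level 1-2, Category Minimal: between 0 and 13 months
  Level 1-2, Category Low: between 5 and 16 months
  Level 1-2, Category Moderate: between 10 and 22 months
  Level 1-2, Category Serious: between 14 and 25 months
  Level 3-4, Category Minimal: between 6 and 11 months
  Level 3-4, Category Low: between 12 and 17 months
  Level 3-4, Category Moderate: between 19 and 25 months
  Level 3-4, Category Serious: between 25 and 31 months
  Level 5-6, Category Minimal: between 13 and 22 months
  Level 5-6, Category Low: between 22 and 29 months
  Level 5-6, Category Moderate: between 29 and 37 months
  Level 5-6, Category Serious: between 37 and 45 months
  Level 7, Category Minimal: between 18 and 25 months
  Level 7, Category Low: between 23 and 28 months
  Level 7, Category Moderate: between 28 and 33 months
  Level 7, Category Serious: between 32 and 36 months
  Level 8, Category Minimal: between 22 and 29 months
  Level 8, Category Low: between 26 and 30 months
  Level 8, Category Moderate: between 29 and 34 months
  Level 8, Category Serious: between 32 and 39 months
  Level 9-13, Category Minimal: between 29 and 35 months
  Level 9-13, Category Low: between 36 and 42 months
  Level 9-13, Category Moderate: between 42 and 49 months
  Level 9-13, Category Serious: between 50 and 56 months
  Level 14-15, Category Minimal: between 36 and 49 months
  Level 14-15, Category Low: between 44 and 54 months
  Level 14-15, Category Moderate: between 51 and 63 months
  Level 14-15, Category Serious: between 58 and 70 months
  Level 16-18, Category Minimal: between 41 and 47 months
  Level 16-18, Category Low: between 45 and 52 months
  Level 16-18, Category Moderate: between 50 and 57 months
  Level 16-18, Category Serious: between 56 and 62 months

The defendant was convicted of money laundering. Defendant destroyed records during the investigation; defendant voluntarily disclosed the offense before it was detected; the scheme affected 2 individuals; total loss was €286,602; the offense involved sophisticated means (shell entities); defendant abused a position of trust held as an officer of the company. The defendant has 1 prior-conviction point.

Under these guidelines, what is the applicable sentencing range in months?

29-35 months

Base offense level for money laundering: 6.
S1 applies: 6 + 1 = 7.
S3 applies: 7 − 1 = 6.
S4 does not apply.
S5 applies (level before this adjustment is 6 < 7, so +2): 6 + 2 = 8.
S7 applies (level before this adjustment is 8 < 12, so +1): 8 + 1 = 9.
S8 applies: 9 + 2 = 11.
Final offense level: 11.
Criminal history: 1 prior point → Category Minimal (0-3).
Level 11 falls in the 9-13 band.
Grid: Level 9-13 × Category Minimal = 29-35 months.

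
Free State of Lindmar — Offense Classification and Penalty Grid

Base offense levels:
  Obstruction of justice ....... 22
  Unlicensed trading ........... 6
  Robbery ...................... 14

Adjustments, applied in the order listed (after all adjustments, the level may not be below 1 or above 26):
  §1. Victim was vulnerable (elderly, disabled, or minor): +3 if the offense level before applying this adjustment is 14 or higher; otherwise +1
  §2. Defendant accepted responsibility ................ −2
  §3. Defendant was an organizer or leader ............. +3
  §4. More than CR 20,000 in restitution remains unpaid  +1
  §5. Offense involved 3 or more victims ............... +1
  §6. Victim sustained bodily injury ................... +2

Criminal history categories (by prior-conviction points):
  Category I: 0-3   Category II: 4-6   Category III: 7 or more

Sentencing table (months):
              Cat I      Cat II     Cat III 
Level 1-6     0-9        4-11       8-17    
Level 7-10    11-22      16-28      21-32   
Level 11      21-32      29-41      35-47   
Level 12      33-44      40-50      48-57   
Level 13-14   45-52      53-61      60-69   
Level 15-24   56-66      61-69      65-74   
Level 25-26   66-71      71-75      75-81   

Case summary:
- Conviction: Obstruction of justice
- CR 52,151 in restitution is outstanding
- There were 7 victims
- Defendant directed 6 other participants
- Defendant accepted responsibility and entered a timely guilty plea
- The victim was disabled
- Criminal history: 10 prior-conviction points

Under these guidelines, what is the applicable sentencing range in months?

Base offense level for obstruction of justice: 22.
§1 applies (level before this adjustment is 22 ≥ 14, so +3): 22 + 3 = 25.
§2 applies: 25 − 2 = 23.
§3 applies: 23 + 3 = 26.
§4 applies: 26 + 1 = 27.
§5 applies: 27 + 1 = 28.
§6 does not apply.
Level 28 exceeds the maximum of 26; capped at 26.
Final offense level: 26.
Criminal history: 10 prior points → Category III (7+).
Level 26 falls in the 25-26 band.
Grid: Level 25-26 × Category III = 75-81 months.

75-81 months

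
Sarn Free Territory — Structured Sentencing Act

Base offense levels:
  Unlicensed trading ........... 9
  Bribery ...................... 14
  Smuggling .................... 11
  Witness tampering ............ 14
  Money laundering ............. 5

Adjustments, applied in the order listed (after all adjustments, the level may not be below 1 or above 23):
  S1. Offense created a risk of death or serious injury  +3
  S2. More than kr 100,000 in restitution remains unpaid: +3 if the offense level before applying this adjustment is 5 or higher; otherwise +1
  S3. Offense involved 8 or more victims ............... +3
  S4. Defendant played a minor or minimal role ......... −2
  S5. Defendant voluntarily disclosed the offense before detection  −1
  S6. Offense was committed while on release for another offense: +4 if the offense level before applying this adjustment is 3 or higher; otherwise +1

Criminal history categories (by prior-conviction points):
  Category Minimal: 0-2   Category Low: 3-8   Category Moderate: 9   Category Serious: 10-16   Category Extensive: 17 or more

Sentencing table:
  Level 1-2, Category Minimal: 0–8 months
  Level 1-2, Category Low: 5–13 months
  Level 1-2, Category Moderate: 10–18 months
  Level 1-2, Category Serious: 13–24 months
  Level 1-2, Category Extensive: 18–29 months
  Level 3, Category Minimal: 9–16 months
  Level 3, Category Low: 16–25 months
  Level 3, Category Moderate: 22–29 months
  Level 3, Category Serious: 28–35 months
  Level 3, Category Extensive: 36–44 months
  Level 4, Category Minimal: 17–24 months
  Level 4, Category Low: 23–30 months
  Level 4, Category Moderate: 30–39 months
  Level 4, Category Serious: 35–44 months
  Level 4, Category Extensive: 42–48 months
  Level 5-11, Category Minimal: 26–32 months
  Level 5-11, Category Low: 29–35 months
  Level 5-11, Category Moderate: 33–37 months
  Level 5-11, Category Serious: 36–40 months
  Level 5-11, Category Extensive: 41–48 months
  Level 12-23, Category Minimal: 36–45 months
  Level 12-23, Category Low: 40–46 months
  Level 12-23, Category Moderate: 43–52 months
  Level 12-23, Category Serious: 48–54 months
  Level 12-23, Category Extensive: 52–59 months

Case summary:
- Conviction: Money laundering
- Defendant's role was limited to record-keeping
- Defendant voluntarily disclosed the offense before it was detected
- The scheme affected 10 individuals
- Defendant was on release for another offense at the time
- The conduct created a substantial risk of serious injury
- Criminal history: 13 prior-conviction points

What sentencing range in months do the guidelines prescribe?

48-54 months

Base offense level for money laundering: 5.
S1 applies: 5 + 3 = 8.
S3 applies: 8 + 3 = 11.
S4 applies: 11 − 2 = 9.
S5 applies: 9 − 1 = 8.
S6 applies (level before this adjustment is 8 ≥ 3, so +4): 8 + 4 = 12.
Final offense level: 12.
Criminal history: 13 prior points → Category Serious (10-16).
Level 12 falls in the 12-23 band.
Grid: Level 12-23 × Category Serious = 48-54 months.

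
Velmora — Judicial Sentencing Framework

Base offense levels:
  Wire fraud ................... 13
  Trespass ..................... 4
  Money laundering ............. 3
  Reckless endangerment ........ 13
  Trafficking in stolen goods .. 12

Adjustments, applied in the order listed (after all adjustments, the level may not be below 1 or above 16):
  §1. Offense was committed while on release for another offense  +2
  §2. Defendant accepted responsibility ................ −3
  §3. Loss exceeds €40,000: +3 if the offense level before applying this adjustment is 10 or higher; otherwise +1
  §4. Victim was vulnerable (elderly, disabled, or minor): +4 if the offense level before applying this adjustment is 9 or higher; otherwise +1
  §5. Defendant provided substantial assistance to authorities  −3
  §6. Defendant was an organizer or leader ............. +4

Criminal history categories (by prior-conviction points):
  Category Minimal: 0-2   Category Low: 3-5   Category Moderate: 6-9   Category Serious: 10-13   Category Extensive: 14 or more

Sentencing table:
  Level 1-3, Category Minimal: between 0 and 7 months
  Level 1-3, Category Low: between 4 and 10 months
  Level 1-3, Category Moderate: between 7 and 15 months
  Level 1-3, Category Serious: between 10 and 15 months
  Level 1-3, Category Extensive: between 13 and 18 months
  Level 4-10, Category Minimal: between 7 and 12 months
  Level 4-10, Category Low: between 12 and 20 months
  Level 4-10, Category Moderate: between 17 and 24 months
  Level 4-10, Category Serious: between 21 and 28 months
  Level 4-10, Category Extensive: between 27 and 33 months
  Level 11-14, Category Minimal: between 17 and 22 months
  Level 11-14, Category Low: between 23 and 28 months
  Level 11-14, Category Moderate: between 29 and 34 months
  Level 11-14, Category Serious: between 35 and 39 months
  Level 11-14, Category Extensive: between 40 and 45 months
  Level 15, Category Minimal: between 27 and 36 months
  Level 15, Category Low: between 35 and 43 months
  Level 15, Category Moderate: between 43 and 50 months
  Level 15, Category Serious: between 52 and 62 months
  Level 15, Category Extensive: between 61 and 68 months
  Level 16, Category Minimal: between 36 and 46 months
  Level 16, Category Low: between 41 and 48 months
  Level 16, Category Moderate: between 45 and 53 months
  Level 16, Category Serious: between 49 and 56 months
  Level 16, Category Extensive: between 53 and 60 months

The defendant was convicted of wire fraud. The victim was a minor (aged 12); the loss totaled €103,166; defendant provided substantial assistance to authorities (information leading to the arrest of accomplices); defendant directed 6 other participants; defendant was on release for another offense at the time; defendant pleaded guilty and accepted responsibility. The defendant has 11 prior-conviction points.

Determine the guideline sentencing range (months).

49-56 months

Base offense level for wire fraud: 13.
§1 applies: 13 + 2 = 15.
§2 applies: 15 − 3 = 12.
§3 applies (level before this adjustment is 12 ≥ 10, so +3): 12 + 3 = 15.
§4 applies (level before this adjustment is 15 ≥ 9, so +4): 15 + 4 = 19.
§5 applies: 19 − 3 = 16.
§6 applies: 16 + 4 = 20.
Level 20 exceeds the maximum of 16; capped at 16.
Final offense level: 16.
Criminal history: 11 prior points → Category Serious (10-13).
Level 16 falls in the 16 band.
Grid: Level 16 × Category Serious = 49-56 months.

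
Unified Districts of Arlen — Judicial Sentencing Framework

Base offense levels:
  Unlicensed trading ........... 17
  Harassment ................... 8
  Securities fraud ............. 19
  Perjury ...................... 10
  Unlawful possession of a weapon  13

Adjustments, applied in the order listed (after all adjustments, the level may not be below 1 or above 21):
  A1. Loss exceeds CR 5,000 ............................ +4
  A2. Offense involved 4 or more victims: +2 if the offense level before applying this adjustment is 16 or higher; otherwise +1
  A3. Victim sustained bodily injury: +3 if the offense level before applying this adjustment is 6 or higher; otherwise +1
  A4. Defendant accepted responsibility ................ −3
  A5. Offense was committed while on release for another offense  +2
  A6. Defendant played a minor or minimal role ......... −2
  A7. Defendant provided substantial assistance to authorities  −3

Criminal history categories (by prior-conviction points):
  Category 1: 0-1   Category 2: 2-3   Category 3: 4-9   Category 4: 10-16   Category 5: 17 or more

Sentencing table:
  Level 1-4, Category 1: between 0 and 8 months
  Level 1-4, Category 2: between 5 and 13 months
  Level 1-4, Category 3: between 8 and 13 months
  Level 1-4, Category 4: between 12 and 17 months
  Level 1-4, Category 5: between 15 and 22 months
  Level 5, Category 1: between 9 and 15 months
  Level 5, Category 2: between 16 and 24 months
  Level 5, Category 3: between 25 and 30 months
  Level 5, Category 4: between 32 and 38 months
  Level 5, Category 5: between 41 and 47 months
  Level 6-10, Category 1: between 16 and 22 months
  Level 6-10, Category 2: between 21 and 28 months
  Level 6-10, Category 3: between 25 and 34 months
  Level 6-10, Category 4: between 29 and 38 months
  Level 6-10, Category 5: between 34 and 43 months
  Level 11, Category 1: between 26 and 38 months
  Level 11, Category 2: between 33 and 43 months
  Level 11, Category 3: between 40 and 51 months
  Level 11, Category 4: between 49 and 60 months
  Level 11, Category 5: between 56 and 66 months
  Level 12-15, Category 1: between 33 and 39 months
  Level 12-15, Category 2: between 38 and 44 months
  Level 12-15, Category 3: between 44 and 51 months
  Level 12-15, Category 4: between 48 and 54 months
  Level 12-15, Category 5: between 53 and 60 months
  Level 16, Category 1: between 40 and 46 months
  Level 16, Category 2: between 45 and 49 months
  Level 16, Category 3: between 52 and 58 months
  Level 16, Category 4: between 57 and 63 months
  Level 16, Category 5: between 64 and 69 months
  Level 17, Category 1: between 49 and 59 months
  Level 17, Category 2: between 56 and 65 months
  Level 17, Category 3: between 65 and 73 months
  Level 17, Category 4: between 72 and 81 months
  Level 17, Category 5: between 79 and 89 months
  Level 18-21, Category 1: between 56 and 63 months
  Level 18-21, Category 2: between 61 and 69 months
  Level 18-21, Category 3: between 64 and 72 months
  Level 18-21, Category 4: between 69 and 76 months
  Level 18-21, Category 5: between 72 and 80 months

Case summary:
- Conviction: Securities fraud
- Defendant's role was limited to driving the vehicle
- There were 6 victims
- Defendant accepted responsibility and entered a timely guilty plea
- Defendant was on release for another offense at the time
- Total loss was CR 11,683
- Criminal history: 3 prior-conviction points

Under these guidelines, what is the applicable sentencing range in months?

61-69 months

Base offense level for securities fraud: 19.
A1 applies: 19 + 4 = 23.
A2 applies (level before this adjustment is 23 ≥ 16, so +2): 23 + 2 = 25.
A3 does not apply.
A4 applies: 25 − 3 = 22.
A5 applies: 22 + 2 = 24.
A6 applies: 24 − 2 = 22.
A7 does not apply.
Level 22 exceeds the maximum of 21; capped at 21.
Final offense level: 21.
Criminal history: 3 prior points → Category 2 (2-3).
Level 21 falls in the 18-21 band.
Grid: Level 18-21 × Category 2 = 61-69 months.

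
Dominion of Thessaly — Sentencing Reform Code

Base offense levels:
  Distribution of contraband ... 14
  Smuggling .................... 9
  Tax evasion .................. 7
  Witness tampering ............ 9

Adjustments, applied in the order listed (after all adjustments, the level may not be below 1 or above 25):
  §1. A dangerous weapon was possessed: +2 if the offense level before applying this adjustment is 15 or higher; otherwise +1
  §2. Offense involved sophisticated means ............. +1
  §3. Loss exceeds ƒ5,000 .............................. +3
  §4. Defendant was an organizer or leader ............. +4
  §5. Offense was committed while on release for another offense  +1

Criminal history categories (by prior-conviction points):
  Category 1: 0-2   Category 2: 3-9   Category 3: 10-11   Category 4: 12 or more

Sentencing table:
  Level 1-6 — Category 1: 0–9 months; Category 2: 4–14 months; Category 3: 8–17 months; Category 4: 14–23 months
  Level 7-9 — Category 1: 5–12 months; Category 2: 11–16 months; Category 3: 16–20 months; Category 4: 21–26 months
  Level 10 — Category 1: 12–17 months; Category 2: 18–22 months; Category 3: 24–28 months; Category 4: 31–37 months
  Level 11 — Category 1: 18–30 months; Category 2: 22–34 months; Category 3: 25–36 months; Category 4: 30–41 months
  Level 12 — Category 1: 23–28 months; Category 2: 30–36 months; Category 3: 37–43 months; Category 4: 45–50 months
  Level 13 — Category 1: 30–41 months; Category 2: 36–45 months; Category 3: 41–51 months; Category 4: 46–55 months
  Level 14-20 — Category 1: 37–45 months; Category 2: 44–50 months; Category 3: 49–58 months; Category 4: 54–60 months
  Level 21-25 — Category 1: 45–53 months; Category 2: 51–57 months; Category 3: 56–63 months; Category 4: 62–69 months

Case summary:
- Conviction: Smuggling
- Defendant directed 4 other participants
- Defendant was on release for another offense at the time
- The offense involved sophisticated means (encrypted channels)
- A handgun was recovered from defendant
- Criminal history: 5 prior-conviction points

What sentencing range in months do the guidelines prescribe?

44-50 months

Base offense level for smuggling: 9.
§1 applies (level before this adjustment is 9 < 15, so +1): 9 + 1 = 10.
§2 applies: 10 + 1 = 11.
§4 applies: 11 + 4 = 15.
§5 applies: 15 + 1 = 16.
Final offense level: 16.
Criminal history: 5 prior points → Category 2 (3-9).
Level 16 falls in the 14-20 band.
Grid: Level 14-20 × Category 2 = 44-50 months.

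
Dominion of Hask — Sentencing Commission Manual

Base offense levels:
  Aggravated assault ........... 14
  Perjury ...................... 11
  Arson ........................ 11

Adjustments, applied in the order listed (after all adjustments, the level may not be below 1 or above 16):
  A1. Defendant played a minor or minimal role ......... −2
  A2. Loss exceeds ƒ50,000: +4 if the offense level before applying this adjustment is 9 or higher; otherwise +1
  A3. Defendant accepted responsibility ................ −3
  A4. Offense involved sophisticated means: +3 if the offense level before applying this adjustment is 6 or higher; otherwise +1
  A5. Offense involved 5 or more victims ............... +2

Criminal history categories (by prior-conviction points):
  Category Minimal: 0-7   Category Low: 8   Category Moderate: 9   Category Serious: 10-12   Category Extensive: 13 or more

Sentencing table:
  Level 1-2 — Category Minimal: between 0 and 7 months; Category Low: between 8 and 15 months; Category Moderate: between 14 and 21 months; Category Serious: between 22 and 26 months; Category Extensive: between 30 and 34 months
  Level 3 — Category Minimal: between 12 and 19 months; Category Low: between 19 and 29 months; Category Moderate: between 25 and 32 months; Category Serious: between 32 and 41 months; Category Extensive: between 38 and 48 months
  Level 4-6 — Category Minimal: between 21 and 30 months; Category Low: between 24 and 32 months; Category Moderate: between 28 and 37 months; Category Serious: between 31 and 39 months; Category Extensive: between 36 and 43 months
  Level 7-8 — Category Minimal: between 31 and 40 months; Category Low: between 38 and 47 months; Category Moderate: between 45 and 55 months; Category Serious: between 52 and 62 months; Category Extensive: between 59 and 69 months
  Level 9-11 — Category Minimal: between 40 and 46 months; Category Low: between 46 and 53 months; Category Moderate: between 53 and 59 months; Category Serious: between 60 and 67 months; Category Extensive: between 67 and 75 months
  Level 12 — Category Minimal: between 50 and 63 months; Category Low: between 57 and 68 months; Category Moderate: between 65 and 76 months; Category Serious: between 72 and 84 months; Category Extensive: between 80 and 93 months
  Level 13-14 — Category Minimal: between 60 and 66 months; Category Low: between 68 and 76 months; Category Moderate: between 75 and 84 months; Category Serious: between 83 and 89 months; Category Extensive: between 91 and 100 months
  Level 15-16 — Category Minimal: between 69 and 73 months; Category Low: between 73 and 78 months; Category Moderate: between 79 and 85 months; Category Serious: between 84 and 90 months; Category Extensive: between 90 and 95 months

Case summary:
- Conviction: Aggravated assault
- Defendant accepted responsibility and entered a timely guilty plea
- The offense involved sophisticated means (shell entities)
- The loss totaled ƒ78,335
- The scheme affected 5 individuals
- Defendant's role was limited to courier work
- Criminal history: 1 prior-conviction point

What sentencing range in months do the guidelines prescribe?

Base offense level for aggravated assault: 14.
A1 applies: 14 − 2 = 12.
A2 applies (level before this adjustment is 12 ≥ 9, so +4): 12 + 4 = 16.
A3 applies: 16 − 3 = 13.
A4 applies (level before this adjustment is 13 ≥ 6, so +3): 13 + 3 = 16.
A5 applies: 16 + 2 = 18.
Level 18 exceeds the maximum of 16; capped at 16.
Final offense level: 16.
Criminal history: 1 prior point → Category Minimal (0-7).
Level 16 falls in the 15-16 band.
Grid: Level 15-16 × Category Minimal = 69-73 months.

69-73 months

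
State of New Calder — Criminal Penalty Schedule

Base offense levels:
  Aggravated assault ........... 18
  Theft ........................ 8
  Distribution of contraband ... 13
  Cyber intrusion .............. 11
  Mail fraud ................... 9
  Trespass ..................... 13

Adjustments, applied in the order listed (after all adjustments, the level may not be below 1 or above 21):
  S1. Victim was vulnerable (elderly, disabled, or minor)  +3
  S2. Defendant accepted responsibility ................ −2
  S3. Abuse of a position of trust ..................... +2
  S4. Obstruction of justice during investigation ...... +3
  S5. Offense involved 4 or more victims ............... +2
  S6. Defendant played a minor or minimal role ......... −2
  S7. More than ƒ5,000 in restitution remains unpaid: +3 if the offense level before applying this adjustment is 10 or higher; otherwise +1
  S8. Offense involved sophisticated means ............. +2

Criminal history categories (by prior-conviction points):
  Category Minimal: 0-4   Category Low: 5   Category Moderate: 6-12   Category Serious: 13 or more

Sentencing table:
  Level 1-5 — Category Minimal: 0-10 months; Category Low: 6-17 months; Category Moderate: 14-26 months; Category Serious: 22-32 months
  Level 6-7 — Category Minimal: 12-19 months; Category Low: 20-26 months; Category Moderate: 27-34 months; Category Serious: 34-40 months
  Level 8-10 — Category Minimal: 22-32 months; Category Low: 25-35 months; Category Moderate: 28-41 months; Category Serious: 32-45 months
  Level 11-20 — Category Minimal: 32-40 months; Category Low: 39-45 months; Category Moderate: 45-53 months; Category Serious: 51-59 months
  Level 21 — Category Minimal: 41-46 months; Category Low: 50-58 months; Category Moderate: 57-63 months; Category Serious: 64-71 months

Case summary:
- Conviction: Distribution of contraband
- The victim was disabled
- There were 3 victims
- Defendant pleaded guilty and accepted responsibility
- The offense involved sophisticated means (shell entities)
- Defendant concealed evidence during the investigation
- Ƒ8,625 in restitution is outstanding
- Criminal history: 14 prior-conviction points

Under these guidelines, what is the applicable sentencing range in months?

64-71 months

Base offense level for distribution of contraband: 13.
S1 applies: 13 + 3 = 16.
S2 applies: 16 − 2 = 14.
S3 does not apply.
S4 applies: 14 + 3 = 17.
S5 does not apply.
S6 does not apply.
S7 applies (level before this adjustment is 17 ≥ 10, so +3): 17 + 3 = 20.
S8 applies: 20 + 2 = 22.
Level 22 exceeds the maximum of 21; capped at 21.
Final offense level: 21.
Criminal history: 14 prior points → Category Serious (13+).
Level 21 falls in the 21 band.
Grid: Level 21 × Category Serious = 64-71 months.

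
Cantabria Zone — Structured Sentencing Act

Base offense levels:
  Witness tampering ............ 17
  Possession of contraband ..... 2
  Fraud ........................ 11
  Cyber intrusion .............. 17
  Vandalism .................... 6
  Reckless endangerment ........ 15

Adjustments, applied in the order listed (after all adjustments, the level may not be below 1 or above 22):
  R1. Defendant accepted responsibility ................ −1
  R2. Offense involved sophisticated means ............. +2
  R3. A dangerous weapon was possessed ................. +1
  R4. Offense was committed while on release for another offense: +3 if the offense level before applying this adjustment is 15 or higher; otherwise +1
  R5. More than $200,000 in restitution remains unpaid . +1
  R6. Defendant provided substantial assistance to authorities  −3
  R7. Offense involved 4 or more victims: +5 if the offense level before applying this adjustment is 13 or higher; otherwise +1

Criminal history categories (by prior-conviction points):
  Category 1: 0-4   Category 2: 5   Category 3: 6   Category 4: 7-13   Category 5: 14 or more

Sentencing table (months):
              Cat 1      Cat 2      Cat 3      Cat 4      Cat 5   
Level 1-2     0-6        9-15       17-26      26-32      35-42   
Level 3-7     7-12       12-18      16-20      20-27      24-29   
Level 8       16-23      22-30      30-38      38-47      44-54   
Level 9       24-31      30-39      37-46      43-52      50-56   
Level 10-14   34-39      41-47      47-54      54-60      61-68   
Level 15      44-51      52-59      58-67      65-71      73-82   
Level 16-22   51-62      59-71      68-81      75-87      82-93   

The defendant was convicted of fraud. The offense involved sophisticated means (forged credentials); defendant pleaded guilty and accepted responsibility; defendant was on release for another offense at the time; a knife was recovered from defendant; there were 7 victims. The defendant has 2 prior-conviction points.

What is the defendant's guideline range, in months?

Base offense level for fraud: 11.
R1 applies: 11 − 1 = 10.
R2 applies: 10 + 2 = 12.
R3 applies: 12 + 1 = 13.
R4 applies (level before this adjustment is 13 < 15, so +1): 13 + 1 = 14.
R7 applies (level before this adjustment is 14 ≥ 13, so +5): 14 + 5 = 19.
Final offense level: 19.
Criminal history: 2 prior points → Category 1 (0-4).
Level 19 falls in the 16-22 band.
Grid: Level 16-22 × Category 1 = 51-62 months.

51-62 months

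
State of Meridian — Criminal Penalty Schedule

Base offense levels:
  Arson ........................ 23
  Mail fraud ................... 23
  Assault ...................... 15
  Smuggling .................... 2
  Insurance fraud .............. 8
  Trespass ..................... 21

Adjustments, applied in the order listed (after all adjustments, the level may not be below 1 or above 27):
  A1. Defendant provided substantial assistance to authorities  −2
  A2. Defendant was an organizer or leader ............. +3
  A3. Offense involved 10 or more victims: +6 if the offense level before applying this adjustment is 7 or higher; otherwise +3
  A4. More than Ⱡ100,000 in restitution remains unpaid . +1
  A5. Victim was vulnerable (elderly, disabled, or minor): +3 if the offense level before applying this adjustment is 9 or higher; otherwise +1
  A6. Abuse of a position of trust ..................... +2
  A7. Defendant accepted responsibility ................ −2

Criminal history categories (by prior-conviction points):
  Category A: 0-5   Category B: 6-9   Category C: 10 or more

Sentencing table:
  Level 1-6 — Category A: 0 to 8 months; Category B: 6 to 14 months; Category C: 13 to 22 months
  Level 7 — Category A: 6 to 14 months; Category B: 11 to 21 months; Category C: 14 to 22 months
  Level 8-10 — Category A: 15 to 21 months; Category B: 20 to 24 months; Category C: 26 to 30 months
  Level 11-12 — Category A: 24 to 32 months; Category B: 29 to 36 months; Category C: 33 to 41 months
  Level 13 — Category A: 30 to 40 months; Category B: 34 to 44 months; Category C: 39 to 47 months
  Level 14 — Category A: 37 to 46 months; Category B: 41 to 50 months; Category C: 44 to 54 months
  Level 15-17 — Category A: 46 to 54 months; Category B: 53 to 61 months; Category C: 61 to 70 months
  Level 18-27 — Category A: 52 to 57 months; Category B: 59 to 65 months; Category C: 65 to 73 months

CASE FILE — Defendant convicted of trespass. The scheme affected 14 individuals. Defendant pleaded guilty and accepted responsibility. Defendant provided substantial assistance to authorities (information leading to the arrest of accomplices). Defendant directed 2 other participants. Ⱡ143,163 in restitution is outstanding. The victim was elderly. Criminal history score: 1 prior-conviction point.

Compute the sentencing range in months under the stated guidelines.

52-57 months

Base offense level for trespass: 21.
A1 applies: 21 − 2 = 19.
A2 applies: 19 + 3 = 22.
A3 applies (level before this adjustment is 22 ≥ 7, so +6): 22 + 6 = 28.
A4 applies: 28 + 1 = 29.
A5 applies (level before this adjustment is 29 ≥ 9, so +3): 29 + 3 = 32.
A7 applies: 32 − 2 = 30.
Level 30 exceeds the maximum of 27; capped at 27.
Final offense level: 27.
Criminal history: 1 prior point → Category A (0-5).
Level 27 falls in the 18-27 band.
Grid: Level 18-27 × Category A = 52-57 months.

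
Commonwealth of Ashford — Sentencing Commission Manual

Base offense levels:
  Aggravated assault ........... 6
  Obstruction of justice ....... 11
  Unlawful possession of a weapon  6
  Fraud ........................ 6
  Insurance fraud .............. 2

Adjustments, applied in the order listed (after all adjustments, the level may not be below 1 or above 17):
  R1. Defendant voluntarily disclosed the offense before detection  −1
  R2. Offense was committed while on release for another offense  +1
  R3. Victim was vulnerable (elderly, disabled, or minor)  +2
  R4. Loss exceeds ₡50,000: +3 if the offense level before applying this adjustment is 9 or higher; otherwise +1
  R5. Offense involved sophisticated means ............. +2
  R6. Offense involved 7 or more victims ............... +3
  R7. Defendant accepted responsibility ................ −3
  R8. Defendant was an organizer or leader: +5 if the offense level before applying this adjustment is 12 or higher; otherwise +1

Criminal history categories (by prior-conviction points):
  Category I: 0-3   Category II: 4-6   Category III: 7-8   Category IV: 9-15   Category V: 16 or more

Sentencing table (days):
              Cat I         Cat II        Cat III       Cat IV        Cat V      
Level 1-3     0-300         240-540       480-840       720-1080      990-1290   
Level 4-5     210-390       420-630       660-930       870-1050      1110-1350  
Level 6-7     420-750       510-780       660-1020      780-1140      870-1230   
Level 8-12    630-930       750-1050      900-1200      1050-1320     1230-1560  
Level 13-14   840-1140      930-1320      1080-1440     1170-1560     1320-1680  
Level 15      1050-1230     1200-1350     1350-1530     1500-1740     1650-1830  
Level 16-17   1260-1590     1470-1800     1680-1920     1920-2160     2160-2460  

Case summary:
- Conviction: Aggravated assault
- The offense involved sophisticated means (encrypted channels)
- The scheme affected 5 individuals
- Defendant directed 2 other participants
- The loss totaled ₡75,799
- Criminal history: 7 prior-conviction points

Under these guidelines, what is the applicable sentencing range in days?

900-1200 days

Base offense level for aggravated assault: 6.
R1 does not apply.
R3 does not apply.
R4 applies (level before this adjustment is 6 < 9, so +1): 6 + 1 = 7.
R5 applies: 7 + 2 = 9.
R6 does not apply.
R8 applies (level before this adjustment is 9 < 12, so +1): 9 + 1 = 10.
Final offense level: 10.
Criminal history: 7 prior points → Category III (7-8).
Level 10 falls in the 8-12 band.
Grid: Level 8-12 × Category III = 900-1200 days.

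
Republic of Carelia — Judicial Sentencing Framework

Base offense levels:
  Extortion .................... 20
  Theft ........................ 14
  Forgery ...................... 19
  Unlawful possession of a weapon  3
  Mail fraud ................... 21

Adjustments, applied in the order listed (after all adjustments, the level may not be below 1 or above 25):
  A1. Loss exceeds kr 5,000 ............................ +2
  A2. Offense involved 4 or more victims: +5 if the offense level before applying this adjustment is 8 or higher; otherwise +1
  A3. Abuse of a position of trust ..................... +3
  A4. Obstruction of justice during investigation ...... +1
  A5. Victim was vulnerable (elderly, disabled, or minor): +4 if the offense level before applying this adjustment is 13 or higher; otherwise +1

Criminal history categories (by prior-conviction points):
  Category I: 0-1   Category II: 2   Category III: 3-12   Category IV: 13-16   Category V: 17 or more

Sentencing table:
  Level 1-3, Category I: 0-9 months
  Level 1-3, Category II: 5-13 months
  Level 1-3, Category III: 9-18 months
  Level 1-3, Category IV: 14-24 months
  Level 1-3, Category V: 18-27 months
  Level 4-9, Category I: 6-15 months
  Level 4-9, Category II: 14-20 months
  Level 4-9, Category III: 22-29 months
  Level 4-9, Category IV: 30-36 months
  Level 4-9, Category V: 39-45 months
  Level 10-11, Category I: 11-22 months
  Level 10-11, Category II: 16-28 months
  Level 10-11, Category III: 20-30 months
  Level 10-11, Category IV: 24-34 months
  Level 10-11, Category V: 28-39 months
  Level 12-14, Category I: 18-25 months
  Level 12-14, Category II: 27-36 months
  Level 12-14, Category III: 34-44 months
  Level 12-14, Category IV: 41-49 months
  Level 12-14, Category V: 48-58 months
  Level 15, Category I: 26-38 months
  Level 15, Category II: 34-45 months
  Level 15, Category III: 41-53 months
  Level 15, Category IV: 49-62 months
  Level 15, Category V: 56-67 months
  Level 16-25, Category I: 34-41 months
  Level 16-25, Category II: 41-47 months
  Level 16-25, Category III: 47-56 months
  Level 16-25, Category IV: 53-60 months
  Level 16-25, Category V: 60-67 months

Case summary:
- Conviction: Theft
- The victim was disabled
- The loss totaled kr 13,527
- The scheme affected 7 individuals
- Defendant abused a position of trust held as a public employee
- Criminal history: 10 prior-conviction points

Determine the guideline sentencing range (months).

47-56 months

Base offense level for theft: 14.
A1 applies: 14 + 2 = 16.
A2 applies (level before this adjustment is 16 ≥ 8, so +5): 16 + 5 = 21.
A3 applies: 21 + 3 = 24.
A4 does not apply.
A5 applies (level before this adjustment is 24 ≥ 13, so +4): 24 + 4 = 28.
Level 28 exceeds the maximum of 25; capped at 25.
Final offense level: 25.
Criminal history: 10 prior points → Category III (3-12).
Level 25 falls in the 16-25 band.
Grid: Level 16-25 × Category III = 47-56 months.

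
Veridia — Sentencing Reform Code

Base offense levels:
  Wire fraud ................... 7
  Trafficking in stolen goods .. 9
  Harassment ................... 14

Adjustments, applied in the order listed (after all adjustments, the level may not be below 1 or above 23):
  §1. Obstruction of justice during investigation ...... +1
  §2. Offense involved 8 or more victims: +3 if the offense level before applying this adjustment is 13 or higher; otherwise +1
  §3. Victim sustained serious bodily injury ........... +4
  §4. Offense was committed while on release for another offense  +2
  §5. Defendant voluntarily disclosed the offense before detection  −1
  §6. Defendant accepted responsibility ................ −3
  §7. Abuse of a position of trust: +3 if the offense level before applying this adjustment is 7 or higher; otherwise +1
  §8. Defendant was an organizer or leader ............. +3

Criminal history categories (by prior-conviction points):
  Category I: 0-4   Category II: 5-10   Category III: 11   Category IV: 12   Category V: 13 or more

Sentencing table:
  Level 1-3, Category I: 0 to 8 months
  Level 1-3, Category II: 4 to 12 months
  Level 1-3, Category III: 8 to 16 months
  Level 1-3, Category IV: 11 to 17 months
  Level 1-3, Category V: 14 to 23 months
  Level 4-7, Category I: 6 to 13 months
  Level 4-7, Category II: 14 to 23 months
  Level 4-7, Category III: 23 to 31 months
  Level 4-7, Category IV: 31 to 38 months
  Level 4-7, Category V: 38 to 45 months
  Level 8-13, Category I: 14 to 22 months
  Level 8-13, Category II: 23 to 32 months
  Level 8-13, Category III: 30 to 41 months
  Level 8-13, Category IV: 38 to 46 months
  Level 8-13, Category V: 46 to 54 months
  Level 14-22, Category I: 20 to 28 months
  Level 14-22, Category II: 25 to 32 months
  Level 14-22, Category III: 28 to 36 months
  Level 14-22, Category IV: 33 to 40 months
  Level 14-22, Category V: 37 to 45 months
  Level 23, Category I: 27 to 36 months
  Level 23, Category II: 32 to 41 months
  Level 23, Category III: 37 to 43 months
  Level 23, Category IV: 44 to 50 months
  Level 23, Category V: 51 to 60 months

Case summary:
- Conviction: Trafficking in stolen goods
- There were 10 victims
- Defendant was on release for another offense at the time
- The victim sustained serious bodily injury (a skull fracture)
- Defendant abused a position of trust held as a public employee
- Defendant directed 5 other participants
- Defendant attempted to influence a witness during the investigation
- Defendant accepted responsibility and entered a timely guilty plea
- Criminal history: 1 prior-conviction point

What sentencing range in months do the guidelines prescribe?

Base offense level for trafficking in stolen goods: 9.
§1 applies: 9 + 1 = 10.
§2 applies (level before this adjustment is 10 < 13, so +1): 10 + 1 = 11.
§3 applies: 11 + 4 = 15.
§4 applies: 15 + 2 = 17.
§6 applies: 17 − 3 = 14.
§7 applies (level before this adjustment is 14 ≥ 7, so +3): 14 + 3 = 17.
§8 applies: 17 + 3 = 20.
Final offense level: 20.
Criminal history: 1 prior point → Category I (0-4).
Level 20 falls in the 14-22 band.
Grid: Level 14-22 × Category I = 20-28 months.

20-28 months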